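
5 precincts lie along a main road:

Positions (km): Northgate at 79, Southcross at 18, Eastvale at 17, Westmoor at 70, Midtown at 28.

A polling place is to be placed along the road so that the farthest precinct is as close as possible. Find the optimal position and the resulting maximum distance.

location 48, max distance 31

The 1-center on a line is the midpoint of the two extreme points: leftmost at 17, rightmost at 79.
Optimal location = (17 + 79)/2 = 48; maximum distance = (79 − 17)/2 = 31.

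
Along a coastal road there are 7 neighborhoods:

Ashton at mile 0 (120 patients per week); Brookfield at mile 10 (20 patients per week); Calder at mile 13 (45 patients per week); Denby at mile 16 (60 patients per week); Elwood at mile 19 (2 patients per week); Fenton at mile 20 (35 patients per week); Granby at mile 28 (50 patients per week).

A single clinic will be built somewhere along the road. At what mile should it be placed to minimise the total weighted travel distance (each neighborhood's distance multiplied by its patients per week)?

x = 13

For a sum of weighted absolute distances on a line, the optimum is the weighted median (not the mean). Total weight W = 332; half-weight = 166.
Sort by position and accumulate weight:
  mile 0 (Ashton, w=120) → cum 120
  mile 10 (Brookfield, w=20) → cum 140
  mile 13 (Calder, w=45) → cum 185  ≥ 166 → median here
  mile 16 (Denby, w=60) → cum 245
  mile 19 (Elwood, w=2) → cum 247
  mile 20 (Fenton, w=35) → cum 282
  mile 28 (Granby, w=50) → cum 332
Optimal location: mile 13.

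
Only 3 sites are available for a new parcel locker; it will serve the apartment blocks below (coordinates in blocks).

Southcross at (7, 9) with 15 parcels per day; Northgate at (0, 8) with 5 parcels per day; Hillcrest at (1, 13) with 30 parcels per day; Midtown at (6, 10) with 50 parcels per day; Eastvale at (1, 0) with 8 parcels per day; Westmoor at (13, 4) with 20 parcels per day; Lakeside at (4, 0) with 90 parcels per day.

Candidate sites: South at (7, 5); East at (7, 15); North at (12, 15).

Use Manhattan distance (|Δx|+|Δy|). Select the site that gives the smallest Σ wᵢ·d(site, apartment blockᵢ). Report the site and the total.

South, total 1778 blocks

Total weighted distance at each candidate:
  South (7, 5): total = 1778
  East (7, 15): total = 2828
  North (12, 15): total = 3718
Minimum is at South with total 1778 blocks.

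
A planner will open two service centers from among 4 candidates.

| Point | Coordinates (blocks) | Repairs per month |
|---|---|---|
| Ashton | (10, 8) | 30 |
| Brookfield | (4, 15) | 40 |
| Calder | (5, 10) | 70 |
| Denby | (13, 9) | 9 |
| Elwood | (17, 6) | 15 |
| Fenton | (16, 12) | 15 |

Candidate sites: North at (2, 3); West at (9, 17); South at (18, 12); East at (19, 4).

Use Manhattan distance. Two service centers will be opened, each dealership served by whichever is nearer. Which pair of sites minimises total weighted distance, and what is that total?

{West, South}, total 1557

Evaluate every pair (each demand assigned to the nearer of the two):
  {West, South}: total = 1557
  {West, East}: total = 1674
  {North, South}: total = 1827
  {North, West}: total = 1838
  {North, East}: total = 1974
  {South, East}: total = 2252
Best pair: {West, South} with total 1557.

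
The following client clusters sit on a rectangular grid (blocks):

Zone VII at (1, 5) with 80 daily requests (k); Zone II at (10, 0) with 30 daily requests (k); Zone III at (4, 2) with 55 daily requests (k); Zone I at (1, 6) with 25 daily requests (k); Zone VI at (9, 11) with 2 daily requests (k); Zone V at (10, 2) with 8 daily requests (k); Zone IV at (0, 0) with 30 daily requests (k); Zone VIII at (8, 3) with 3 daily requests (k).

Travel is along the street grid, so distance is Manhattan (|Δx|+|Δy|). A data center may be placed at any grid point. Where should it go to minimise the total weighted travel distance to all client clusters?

Manhattan distance separates: Σwᵢ(|x−xᵢ|+|y−yᵢ|) = Σwᵢ|x−xᵢ| + Σwᵢ|y−yᵢ|, so x and y are optimised independently as 1-D weighted medians.
Total weight W = 233; half = 116.5.
x-coordinate, sorted with cumulative weight:
  x=0 (Zone IV, w=30) cum 30
  x=1 (Zone VII, w=80) cum 110
  x=1 (Zone I, w=25) cum 135  ← median
  x=4 (Zone III, w=55) cum 190
  x=8 (Zone VIII, w=3) cum 193
  x=9 (Zone VI, w=2) cum 195
  x=10 (Zone II, w=30) cum 225
  x=10 (Zone V, w=8) cum 233
⇒ x* = 1
y-coordinate, sorted with cumulative weight:
  y=0 (Zone II, w=30) cum 30
  y=0 (Zone IV, w=30) cum 60
  y=2 (Zone III, w=55) cum 115
  y=2 (Zone V, w=8) cum 123  ← median
  y=3 (Zone VIII, w=3) cum 126
  y=5 (Zone VII, w=80) cum 206
  y=6 (Zone I, w=25) cum 231
  y=11 (Zone VI, w=2) cum 233
⇒ y* = 2

(1, 2)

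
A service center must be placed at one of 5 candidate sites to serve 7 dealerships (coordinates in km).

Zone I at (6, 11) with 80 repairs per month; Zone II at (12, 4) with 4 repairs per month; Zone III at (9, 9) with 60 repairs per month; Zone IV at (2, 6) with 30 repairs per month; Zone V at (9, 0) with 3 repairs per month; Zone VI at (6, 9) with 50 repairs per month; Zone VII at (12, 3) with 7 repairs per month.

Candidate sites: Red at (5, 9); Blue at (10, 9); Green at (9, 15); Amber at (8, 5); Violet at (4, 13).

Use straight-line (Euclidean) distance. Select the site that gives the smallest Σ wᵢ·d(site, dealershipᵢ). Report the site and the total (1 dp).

Red, total 724.7 km

Total weighted distance at each candidate:
  Red (5, 9): total = 724.7
  Blue (10, 9): total = 967.1
  Green (9, 15): total = 1614.7
  Amber (8, 5): total = 1222.5
  Violet (4, 13): total = 1232.1
Minimum is at Red with total 724.7 km.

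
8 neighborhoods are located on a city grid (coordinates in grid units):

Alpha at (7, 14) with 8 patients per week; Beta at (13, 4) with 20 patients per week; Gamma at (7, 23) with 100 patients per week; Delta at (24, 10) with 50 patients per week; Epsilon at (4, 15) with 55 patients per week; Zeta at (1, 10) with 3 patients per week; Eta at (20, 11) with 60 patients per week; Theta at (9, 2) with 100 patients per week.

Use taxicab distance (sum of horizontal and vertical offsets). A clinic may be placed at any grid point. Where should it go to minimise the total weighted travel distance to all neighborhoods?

(9, 11)

Manhattan distance separates: Σwᵢ(|x−xᵢ|+|y−yᵢ|) = Σwᵢ|x−xᵢ| + Σwᵢ|y−yᵢ|, so x and y are optimised independently as 1-D weighted medians.
Total weight W = 396; half = 198.
x-coordinate, sorted with cumulative weight:
  x=1 (Zeta, w=3) cum 3
  x=4 (Epsilon, w=55) cum 58
  x=7 (Alpha, w=8) cum 66
  x=7 (Gamma, w=100) cum 166
  x=9 (Theta, w=100) cum 266  ← median
  x=13 (Beta, w=20) cum 286
  x=20 (Eta, w=60) cum 346
  x=24 (Delta, w=50) cum 396
⇒ x* = 9
y-coordinate, sorted with cumulative weight:
  y=2 (Theta, w=100) cum 100
  y=4 (Beta, w=20) cum 120
  y=10 (Delta, w=50) cum 170
  y=10 (Zeta, w=3) cum 173
  y=11 (Eta, w=60) cum 233  ← median
  y=14 (Alpha, w=8) cum 241
  y=15 (Epsilon, w=55) cum 296
  y=23 (Gamma, w=100) cum 396
⇒ y* = 11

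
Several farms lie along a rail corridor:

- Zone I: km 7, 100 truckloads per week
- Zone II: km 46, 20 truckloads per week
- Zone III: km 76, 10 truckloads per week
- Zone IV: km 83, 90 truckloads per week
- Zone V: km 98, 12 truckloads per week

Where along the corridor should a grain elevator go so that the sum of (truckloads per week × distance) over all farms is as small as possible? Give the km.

x = 46

For a sum of weighted absolute distances on a line, the optimum is the weighted median (not the mean). Total weight W = 232; half-weight = 116.
Sort by position and accumulate weight:
  km 7 (Zone I, w=100) → cum 100
  km 46 (Zone II, w=20) → cum 120  ≥ 116 → median here
  km 76 (Zone III, w=10) → cum 130
  km 83 (Zone IV, w=90) → cum 220
  km 98 (Zone V, w=12) → cum 232
Optimal location: km 46.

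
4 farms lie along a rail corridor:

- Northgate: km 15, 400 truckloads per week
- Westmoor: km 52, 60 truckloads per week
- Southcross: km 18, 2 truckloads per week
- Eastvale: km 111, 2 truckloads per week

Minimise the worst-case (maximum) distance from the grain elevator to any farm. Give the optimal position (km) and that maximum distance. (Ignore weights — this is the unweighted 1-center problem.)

The 1-center on a line is the midpoint of the two extreme points: leftmost at 15, rightmost at 111.
Optimal location = (15 + 111)/2 = 63; maximum distance = (111 − 15)/2 = 48.

location 63, max distance 48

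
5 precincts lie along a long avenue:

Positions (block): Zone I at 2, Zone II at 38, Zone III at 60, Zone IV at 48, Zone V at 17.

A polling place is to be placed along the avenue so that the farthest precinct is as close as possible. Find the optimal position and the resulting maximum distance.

The 1-center on a line is the midpoint of the two extreme points: leftmost at 2, rightmost at 60.
Optimal location = (2 + 60)/2 = 31; maximum distance = (60 − 2)/2 = 29.

location 31, max distance 29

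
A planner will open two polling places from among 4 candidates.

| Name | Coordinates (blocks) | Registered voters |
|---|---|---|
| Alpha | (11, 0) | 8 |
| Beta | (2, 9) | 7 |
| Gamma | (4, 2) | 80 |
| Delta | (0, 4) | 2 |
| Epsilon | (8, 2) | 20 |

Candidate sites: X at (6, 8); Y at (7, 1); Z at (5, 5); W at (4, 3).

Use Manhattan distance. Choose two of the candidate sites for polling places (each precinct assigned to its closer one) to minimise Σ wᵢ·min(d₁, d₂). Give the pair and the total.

Evaluate every pair (each demand assigned to the nearer of the two):
  {Y, W}: total = 226
  {X, W}: total = 305
  {Z, W}: total = 319
  {X, Y}: total = 455
  {Y, Z}: total = 461
  {X, Z}: total = 575
Best pair: {Y, W} with total 226.

{Y, W}, total 226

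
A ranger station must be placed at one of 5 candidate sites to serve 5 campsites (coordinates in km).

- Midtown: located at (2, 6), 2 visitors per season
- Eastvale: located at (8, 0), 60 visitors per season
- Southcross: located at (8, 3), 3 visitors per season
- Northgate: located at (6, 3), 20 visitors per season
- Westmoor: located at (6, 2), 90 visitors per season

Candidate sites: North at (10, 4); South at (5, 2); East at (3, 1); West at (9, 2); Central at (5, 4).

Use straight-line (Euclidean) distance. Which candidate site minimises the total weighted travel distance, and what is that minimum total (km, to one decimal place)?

Total weighted distance at each candidate:
  North (10, 4): total = 776.5
  South (5, 2): total = 354.1
  East (3, 1): total = 689.0
  West (9, 2): total = 487.8
  Central (5, 4): total = 546.2
Minimum is at South with total 354.1 km.

South, total 354.1 km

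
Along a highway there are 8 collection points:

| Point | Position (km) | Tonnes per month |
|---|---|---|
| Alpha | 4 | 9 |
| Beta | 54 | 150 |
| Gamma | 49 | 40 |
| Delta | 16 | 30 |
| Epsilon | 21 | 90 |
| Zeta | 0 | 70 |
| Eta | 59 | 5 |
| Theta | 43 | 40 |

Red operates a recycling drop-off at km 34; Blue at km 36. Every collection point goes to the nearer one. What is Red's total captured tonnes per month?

The indifferent point is the midpoint (34+36)/2 = 35; collection points left of it (closer to Red at 34) go to Red, those right go to Blue.
  Zeta at 0 (w=70) → Red
  Alpha at 4 (w=9) → Red
  Delta at 16 (w=30) → Red
  Epsilon at 21 (w=90) → Red
  Theta at 43 (w=40) → Blue
  Gamma at 49 (w=40) → Blue
  Beta at 54 (w=150) → Blue
  Eta at 59 (w=5) → Blue
Red captures 199; Blue captures 235.

199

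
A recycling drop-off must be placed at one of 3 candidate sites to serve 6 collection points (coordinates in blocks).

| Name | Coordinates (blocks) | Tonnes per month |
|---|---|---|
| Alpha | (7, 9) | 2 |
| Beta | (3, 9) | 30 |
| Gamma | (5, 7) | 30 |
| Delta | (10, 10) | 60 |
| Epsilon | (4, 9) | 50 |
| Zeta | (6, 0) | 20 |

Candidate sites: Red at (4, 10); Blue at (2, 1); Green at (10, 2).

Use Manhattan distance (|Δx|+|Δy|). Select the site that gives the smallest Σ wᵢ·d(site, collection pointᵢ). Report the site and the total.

Red, total 838 blocks

Total weighted distance at each candidate:
  Red (4, 10): total = 838
  Blue (2, 1): total = 2186
  Green (10, 2): total = 1990
Minimum is at Red with total 838 blocks.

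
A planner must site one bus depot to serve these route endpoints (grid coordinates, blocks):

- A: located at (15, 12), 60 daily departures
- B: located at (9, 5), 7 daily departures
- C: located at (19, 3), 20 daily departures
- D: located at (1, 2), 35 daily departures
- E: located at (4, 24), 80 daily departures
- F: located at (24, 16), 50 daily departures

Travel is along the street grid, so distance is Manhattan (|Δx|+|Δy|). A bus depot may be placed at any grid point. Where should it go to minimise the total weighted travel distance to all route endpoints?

Manhattan distance separates: Σwᵢ(|x−xᵢ|+|y−yᵢ|) = Σwᵢ|x−xᵢ| + Σwᵢ|y−yᵢ|, so x and y are optimised independently as 1-D weighted medians.
Total weight W = 252; half = 126.
x-coordinate, sorted with cumulative weight:
  x=1 (D, w=35) cum 35
  x=4 (E, w=80) cum 115
  x=9 (B, w=7) cum 122
  x=15 (A, w=60) cum 182  ← median
  x=19 (C, w=20) cum 202
  x=24 (F, w=50) cum 252
⇒ x* = 15
y-coordinate, sorted with cumulative weight:
  y=2 (D, w=35) cum 35
  y=3 (C, w=20) cum 55
  y=5 (B, w=7) cum 62
  y=12 (A, w=60) cum 122
  y=16 (F, w=50) cum 172  ← median
  y=24 (E, w=80) cum 252
⇒ y* = 16

(15, 16)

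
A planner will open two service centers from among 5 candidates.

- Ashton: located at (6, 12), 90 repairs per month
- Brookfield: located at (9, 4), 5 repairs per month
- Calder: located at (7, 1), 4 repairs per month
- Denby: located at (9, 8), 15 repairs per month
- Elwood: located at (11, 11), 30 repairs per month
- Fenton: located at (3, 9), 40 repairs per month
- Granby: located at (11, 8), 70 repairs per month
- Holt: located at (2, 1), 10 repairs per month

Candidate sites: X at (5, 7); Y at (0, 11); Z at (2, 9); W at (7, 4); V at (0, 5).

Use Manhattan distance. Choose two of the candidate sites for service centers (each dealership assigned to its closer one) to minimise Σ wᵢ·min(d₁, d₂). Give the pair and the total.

{X, Z}, total 1592

Evaluate every pair (each demand assigned to the nearer of the two):
  {X, Z}: total = 1592
  {X, W}: total = 1667
  {X, V}: total = 1692
  {X, Y}: total = 1722
  {Z, W}: total = 1752
  {Y, W}: total = 1912
  {Z, V}: total = 1974
  {Y, Z}: total = 2012
  {W, V}: total = 2152
  {Y, V}: total = 2474
Best pair: {X, Z} with total 1592.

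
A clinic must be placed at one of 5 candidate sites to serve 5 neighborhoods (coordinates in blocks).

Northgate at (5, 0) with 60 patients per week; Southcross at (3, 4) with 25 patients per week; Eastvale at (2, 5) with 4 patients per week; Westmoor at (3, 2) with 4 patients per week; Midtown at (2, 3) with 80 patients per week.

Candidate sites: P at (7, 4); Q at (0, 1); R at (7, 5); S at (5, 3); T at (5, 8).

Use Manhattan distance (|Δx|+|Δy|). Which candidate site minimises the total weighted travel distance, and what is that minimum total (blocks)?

Total weighted distance at each candidate:
  P (7, 4): total = 988
  Q (0, 1): total = 870
  R (7, 5): total = 1153
  S (5, 3): total = 527
  T (5, 8): total = 1326
Minimum is at S with total 527 blocks.

S, total 527 blocks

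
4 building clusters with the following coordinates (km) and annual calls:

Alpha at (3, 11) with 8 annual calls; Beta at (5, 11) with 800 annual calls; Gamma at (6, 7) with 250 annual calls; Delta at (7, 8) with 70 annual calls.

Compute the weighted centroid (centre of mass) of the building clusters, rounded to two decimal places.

The minimiser of Σwᵢ‖p−pᵢ‖² is the weighted centroid p* = (Σwᵢpᵢ)/(Σwᵢ).
Σwᵢ = 1128.
Σwᵢxᵢ = 8·3 + 800·5 + 250·6 + 70·7 = 6014.
Σwᵢyᵢ = 8·11 + 800·11 + 250·7 + 70·8 = 11198.
x* = 6014/1128 = 5.33, y* = 11198/1128 = 9.93.

(5.33, 9.93)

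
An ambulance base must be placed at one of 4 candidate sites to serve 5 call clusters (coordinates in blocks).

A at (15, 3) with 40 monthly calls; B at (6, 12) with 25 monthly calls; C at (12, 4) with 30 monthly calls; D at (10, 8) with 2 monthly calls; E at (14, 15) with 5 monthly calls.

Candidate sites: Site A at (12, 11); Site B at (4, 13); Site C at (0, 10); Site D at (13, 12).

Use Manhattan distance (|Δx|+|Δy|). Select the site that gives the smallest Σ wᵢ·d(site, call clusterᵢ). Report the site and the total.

Site A, total 865 blocks

Total weighted distance at each candidate:
  Site A (12, 11): total = 865
  Site B (4, 13): total = 1507
  Site C (0, 10): total = 1739
  Site D (13, 12): total = 919
Minimum is at Site A with total 865 blocks.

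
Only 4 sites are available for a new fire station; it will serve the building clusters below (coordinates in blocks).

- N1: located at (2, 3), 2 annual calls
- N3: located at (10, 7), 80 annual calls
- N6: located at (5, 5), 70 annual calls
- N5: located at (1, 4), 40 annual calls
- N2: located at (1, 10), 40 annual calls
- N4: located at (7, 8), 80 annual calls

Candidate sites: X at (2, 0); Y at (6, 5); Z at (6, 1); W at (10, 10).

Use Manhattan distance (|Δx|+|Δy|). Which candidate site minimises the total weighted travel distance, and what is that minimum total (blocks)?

Total weighted distance at each candidate:
  X (2, 0): total = 3446
  Y (6, 5): total = 1522
  Z (6, 1): total = 2682
  W (10, 10): total = 2330
Minimum is at Y with total 1522 blocks.

Y, total 1522 blocks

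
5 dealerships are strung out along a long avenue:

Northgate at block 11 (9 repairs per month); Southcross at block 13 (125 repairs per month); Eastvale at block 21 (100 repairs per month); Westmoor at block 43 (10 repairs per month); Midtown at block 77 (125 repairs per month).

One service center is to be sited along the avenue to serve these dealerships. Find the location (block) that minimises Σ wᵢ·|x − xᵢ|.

x = 21

For a sum of weighted absolute distances on a line, the optimum is the weighted median (not the mean). Total weight W = 369; half-weight = 184.5.
Sort by position and accumulate weight:
  block 11 (Northgate, w=9) → cum 9
  block 13 (Southcross, w=125) → cum 134
  block 21 (Eastvale, w=100) → cum 234  ≥ 184.5 → median here
  block 43 (Westmoor, w=10) → cum 244
  block 77 (Midtown, w=125) → cum 369
Optimal location: block 21.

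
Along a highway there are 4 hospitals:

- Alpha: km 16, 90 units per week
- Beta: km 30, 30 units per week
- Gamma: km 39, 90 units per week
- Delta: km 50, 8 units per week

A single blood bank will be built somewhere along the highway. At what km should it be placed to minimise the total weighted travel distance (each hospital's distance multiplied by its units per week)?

For a sum of weighted absolute distances on a line, the optimum is the weighted median (not the mean). Total weight W = 218; half-weight = 109.
Sort by position and accumulate weight:
  km 16 (Alpha, w=90) → cum 90
  km 30 (Beta, w=30) → cum 120  ≥ 109 → median here
  km 39 (Gamma, w=90) → cum 210
  km 50 (Delta, w=8) → cum 218
Optimal location: km 30.

x = 30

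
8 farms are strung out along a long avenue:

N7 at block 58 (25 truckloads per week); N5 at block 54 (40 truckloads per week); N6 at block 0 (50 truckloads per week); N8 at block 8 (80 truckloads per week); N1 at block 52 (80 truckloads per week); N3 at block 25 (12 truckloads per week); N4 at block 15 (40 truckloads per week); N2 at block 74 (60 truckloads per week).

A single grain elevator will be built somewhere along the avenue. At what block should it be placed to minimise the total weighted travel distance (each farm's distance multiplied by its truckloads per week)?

For a sum of weighted absolute distances on a line, the optimum is the weighted median (not the mean). Total weight W = 387; half-weight = 193.5.
Sort by position and accumulate weight:
  block 0 (N6, w=50) → cum 50
  block 8 (N8, w=80) → cum 130
  block 15 (N4, w=40) → cum 170
  block 25 (N3, w=12) → cum 182
  block 52 (N1, w=80) → cum 262  ≥ 193.5 → median here
  block 54 (N5, w=40) → cum 302
  block 58 (N7, w=25) → cum 327
  block 74 (N2, w=60) → cum 387
Optimal location: block 52.

x = 52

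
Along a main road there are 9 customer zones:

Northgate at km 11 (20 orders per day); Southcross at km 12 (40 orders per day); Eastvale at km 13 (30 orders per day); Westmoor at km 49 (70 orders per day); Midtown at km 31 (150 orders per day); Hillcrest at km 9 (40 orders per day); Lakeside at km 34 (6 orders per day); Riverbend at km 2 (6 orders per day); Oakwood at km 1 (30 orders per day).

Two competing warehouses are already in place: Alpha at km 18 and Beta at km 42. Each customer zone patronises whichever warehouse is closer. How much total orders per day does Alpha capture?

The indifferent point is the midpoint (18+42)/2 = 30; customer zones left of it (closer to Alpha at 18) go to Alpha, those right go to Beta.
  Oakwood at 1 (w=30) → Alpha
  Riverbend at 2 (w=6) → Alpha
  Hillcrest at 9 (w=40) → Alpha
  Northgate at 11 (w=20) → Alpha
  Southcross at 12 (w=40) → Alpha
  Eastvale at 13 (w=30) → Alpha
  Midtown at 31 (w=150) → Beta
  Lakeside at 34 (w=6) → Beta
  Westmoor at 49 (w=70) → Beta
Alpha captures 166; Beta captures 226.

166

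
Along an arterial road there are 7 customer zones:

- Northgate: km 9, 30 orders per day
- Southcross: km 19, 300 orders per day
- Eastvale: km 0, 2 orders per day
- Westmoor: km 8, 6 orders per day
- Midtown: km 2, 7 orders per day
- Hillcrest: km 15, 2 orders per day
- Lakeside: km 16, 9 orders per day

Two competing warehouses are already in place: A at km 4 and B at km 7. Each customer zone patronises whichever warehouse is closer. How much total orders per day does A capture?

The indifferent point is the midpoint (4+7)/2 = 5.5; customer zones left of it (closer to A at 4) go to A, those right go to B.
  Eastvale at 0 (w=2) → A
  Midtown at 2 (w=7) → A
  Westmoor at 8 (w=6) → B
  Northgate at 9 (w=30) → B
  Hillcrest at 15 (w=2) → B
  Lakeside at 16 (w=9) → B
  Southcross at 19 (w=300) → B
A captures 9; B captures 347.

9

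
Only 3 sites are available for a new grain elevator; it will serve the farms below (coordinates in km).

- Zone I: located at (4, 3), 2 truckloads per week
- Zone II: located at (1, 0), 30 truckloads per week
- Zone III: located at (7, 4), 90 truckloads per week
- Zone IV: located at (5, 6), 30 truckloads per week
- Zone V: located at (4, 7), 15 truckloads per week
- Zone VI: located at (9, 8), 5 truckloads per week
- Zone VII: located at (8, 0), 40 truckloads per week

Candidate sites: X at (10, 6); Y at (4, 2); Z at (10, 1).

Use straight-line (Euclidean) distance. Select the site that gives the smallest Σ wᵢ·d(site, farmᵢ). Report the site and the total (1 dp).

Total weighted distance at each candidate:
  X (10, 6): total = 1167.8
  Y (4, 2): total = 851.3
  Z (10, 1): total = 1130.4
Minimum is at Y with total 851.3 km.

Y, total 851.3 km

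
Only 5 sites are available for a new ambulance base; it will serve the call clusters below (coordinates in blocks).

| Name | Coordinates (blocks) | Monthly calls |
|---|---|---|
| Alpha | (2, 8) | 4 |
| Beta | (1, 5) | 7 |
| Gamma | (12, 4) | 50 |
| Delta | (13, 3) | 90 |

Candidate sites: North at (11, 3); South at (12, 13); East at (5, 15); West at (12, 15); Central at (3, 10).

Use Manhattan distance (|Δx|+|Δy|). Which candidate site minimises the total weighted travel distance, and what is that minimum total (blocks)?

North, total 420 blocks

Total weighted distance at each candidate:
  North (11, 3): total = 420
  South (12, 13): total = 1633
  East (5, 15): total = 2838
  West (12, 15): total = 1935
  Central (3, 10): total = 2341
Minimum is at North with total 420 blocks.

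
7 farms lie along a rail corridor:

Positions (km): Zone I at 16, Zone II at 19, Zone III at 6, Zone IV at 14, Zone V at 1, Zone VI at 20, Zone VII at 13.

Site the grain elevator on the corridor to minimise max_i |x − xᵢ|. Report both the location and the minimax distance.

The 1-center on a line is the midpoint of the two extreme points: leftmost at 1, rightmost at 20.
Optimal location = (1 + 20)/2 = 10.5; maximum distance = (20 − 1)/2 = 9.5.

location 10.5, max distance 9.5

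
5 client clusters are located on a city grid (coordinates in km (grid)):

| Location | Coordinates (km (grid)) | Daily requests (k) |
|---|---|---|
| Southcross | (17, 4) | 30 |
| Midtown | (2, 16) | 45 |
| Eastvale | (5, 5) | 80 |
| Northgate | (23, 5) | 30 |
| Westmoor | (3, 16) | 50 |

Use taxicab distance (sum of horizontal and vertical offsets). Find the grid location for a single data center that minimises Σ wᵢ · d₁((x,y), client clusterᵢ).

Manhattan distance separates: Σwᵢ(|x−xᵢ|+|y−yᵢ|) = Σwᵢ|x−xᵢ| + Σwᵢ|y−yᵢ|, so x and y are optimised independently as 1-D weighted medians.
Total weight W = 235; half = 117.5.
x-coordinate, sorted with cumulative weight:
  x=2 (Midtown, w=45) cum 45
  x=3 (Westmoor, w=50) cum 95
  x=5 (Eastvale, w=80) cum 175  ← median
  x=17 (Southcross, w=30) cum 205
  x=23 (Northgate, w=30) cum 235
⇒ x* = 5
y-coordinate, sorted with cumulative weight:
  y=4 (Southcross, w=30) cum 30
  y=5 (Eastvale, w=80) cum 110
  y=5 (Northgate, w=30) cum 140  ← median
  y=16 (Midtown, w=45) cum 185
  y=16 (Westmoor, w=50) cum 235
⇒ y* = 5

(5, 5)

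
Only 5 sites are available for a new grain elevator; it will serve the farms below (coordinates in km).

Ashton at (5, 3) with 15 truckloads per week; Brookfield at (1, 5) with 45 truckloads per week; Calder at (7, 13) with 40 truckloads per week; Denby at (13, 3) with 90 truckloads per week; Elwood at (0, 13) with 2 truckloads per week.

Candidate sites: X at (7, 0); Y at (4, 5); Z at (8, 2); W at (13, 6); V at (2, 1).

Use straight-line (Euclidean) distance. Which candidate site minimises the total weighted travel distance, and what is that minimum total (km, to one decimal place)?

Total weighted distance at each candidate:
  X (7, 0): total = 1558.8
  Y (4, 5): total = 1357.9
  Z (8, 2): total = 1318.1
  W (13, 6): total = 1338.3
  V (2, 1): total = 1790.2
Minimum is at Z with total 1318.1 km.

Z, total 1318.1 km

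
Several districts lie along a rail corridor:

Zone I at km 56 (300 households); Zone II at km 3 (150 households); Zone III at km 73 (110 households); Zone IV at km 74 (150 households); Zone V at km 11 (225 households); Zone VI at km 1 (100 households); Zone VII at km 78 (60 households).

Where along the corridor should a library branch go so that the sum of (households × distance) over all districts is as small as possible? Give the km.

For a sum of weighted absolute distances on a line, the optimum is the weighted median (not the mean). Total weight W = 1095; half-weight = 547.5.
Sort by position and accumulate weight:
  km 1 (Zone VI, w=100) → cum 100
  km 3 (Zone II, w=150) → cum 250
  km 11 (Zone V, w=225) → cum 475
  km 56 (Zone I, w=300) → cum 775  ≥ 547.5 → median here
  km 73 (Zone III, w=110) → cum 885
  km 74 (Zone IV, w=150) → cum 1035
  km 78 (Zone VII, w=60) → cum 1095
Optimal location: km 56.

x = 56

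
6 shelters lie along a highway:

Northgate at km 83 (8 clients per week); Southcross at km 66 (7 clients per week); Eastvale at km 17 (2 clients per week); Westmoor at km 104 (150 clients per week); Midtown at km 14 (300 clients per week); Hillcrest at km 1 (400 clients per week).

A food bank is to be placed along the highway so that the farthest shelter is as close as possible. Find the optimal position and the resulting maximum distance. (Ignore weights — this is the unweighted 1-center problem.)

The 1-center on a line is the midpoint of the two extreme points: leftmost at 1, rightmost at 104.
Optimal location = (1 + 104)/2 = 52.5; maximum distance = (104 − 1)/2 = 51.5.

location 52.5, max distance 51.5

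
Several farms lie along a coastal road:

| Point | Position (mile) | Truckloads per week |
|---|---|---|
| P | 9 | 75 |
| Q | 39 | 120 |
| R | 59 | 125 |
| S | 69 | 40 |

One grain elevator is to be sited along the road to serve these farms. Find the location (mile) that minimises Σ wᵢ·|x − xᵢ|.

For a sum of weighted absolute distances on a line, the optimum is the weighted median (not the mean). Total weight W = 360; half-weight = 180.
Sort by position and accumulate weight:
  mile 9 (P, w=75) → cum 75
  mile 39 (Q, w=120) → cum 195  ≥ 180 → median here
  mile 59 (R, w=125) → cum 320
  mile 69 (S, w=40) → cum 360
Optimal location: mile 39.

x = 39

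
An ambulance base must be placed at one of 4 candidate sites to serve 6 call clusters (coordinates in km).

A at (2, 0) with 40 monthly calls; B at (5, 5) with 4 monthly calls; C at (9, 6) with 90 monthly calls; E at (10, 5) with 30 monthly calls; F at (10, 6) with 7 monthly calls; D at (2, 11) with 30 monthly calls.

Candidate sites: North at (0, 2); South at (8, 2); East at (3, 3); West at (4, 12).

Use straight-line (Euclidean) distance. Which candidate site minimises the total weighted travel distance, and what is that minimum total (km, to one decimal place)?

South, total 1105.0 km

Total weighted distance at each candidate:
  North (0, 2): total = 1688.0
  South (8, 2): total = 1105.0
  East (3, 3): total = 1255.1
  West (4, 12): total = 1620.9
Minimum is at South with total 1105.0 km.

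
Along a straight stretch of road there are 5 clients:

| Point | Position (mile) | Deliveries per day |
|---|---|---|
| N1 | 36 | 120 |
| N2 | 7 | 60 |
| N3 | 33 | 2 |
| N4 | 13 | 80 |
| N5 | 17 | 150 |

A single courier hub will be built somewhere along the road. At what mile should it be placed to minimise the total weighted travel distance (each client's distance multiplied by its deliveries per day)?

For a sum of weighted absolute distances on a line, the optimum is the weighted median (not the mean). Total weight W = 412; half-weight = 206.
Sort by position and accumulate weight:
  mile 7 (N2, w=60) → cum 60
  mile 13 (N4, w=80) → cum 140
  mile 17 (N5, w=150) → cum 290  ≥ 206 → median here
  mile 33 (N3, w=2) → cum 292
  mile 36 (N1, w=120) → cum 412
Optimal location: mile 17.

x = 17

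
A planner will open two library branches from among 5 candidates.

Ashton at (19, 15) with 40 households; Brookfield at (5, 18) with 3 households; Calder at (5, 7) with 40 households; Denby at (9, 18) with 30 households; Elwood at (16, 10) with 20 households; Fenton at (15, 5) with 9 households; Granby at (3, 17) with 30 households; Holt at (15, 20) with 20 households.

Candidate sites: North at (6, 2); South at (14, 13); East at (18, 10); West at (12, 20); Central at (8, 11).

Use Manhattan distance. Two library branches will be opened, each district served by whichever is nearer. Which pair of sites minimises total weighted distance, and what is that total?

{East, Central}, total 1492

Evaluate every pair (each demand assigned to the nearer of the two):
  {East, Central}: total = 1492
  {South, Central}: total = 1501
  {East, West}: total = 1589
  {West, Central}: total = 1624
  {North, South}: total = 1653
  {South, West}: total = 1658
  {North, West}: total = 1705
  {South, East}: total = 1904
  {North, East}: total = 1953
  {North, Central}: total = 2048
Best pair: {East, Central} with total 1492.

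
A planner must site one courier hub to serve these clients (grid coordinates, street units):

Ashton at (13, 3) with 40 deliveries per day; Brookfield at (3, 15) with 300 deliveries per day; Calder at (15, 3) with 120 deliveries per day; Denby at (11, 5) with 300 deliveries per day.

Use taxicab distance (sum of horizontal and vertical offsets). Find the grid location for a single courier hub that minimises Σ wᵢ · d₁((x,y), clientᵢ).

Manhattan distance separates: Σwᵢ(|x−xᵢ|+|y−yᵢ|) = Σwᵢ|x−xᵢ| + Σwᵢ|y−yᵢ|, so x and y are optimised independently as 1-D weighted medians.
Total weight W = 760; half = 380.
x-coordinate, sorted with cumulative weight:
  x=3 (Brookfield, w=300) cum 300
  x=11 (Denby, w=300) cum 600  ← median
  x=13 (Ashton, w=40) cum 640
  x=15 (Calder, w=120) cum 760
⇒ x* = 11
y-coordinate, sorted with cumulative weight:
  y=3 (Ashton, w=40) cum 40
  y=3 (Calder, w=120) cum 160
  y=5 (Denby, w=300) cum 460  ← median
  y=15 (Brookfield, w=300) cum 760
⇒ y* = 5

(11, 5)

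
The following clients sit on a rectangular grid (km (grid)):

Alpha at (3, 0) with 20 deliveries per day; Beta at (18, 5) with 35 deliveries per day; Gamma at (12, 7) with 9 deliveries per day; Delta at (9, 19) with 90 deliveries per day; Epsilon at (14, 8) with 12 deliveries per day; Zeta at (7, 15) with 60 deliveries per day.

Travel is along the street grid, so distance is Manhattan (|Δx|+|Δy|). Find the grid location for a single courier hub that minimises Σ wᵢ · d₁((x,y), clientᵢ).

(9, 15)

Manhattan distance separates: Σwᵢ(|x−xᵢ|+|y−yᵢ|) = Σwᵢ|x−xᵢ| + Σwᵢ|y−yᵢ|, so x and y are optimised independently as 1-D weighted medians.
Total weight W = 226; half = 113.
x-coordinate, sorted with cumulative weight:
  x=3 (Alpha, w=20) cum 20
  x=7 (Zeta, w=60) cum 80
  x=9 (Delta, w=90) cum 170  ← median
  x=12 (Gamma, w=9) cum 179
  x=14 (Epsilon, w=12) cum 191
  x=18 (Beta, w=35) cum 226
⇒ x* = 9
y-coordinate, sorted with cumulative weight:
  y=0 (Alpha, w=20) cum 20
  y=5 (Beta, w=35) cum 55
  y=7 (Gamma, w=9) cum 64
  y=8 (Epsilon, w=12) cum 76
  y=15 (Zeta, w=60) cum 136  ← median
  y=19 (Delta, w=90) cum 226
⇒ y* = 15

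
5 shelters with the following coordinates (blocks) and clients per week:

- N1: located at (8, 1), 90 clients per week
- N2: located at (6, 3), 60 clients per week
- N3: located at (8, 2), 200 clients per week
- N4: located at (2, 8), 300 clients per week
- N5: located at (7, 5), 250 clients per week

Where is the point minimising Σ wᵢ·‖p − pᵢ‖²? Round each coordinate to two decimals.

The minimiser of Σwᵢ‖p−pᵢ‖² is the weighted centroid p* = (Σwᵢpᵢ)/(Σwᵢ).
Σwᵢ = 900.
Σwᵢxᵢ = 90·8 + 60·6 + 200·8 + 300·2 + 250·7 = 5030.
Σwᵢyᵢ = 90·1 + 60·3 + 200·2 + 300·8 + 250·5 = 4320.
x* = 5030/900 = 5.59, y* = 4320/900 = 4.80.

(5.59, 4.80)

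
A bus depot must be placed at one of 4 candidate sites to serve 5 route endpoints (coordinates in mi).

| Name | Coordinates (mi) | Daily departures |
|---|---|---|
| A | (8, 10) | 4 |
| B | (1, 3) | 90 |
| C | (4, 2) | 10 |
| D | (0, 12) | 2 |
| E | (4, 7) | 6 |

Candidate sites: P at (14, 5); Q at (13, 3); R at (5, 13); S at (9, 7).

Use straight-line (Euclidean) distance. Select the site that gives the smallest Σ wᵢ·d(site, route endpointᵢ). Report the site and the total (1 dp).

Total weighted distance at each candidate:
  P (14, 5): total = 1411.9
  Q (13, 3): total = 1295.7
  R (5, 13): total = 1143.4
  S (9, 7): total = 938.9
Minimum is at S with total 938.9 mi.

S, total 938.9 mi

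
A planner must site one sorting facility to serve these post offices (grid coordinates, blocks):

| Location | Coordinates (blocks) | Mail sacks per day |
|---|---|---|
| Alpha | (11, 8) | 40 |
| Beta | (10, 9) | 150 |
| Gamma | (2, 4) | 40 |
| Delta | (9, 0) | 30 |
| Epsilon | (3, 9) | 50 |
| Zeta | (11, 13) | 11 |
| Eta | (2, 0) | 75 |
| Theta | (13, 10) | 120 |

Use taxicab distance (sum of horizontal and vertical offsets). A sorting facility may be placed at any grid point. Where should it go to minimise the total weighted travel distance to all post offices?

Manhattan distance separates: Σwᵢ(|x−xᵢ|+|y−yᵢ|) = Σwᵢ|x−xᵢ| + Σwᵢ|y−yᵢ|, so x and y are optimised independently as 1-D weighted medians.
Total weight W = 516; half = 258.
x-coordinate, sorted with cumulative weight:
  x=2 (Gamma, w=40) cum 40
  x=2 (Eta, w=75) cum 115
  x=3 (Epsilon, w=50) cum 165
  x=9 (Delta, w=30) cum 195
  x=10 (Beta, w=150) cum 345  ← median
  x=11 (Alpha, w=40) cum 385
  x=11 (Zeta, w=11) cum 396
  x=13 (Theta, w=120) cum 516
⇒ x* = 10
y-coordinate, sorted with cumulative weight:
  y=0 (Delta, w=30) cum 30
  y=0 (Eta, w=75) cum 105
  y=4 (Gamma, w=40) cum 145
  y=8 (Alpha, w=40) cum 185
  y=9 (Beta, w=150) cum 335  ← median
  y=9 (Epsilon, w=50) cum 385
  y=10 (Theta, w=120) cum 505
  y=13 (Zeta, w=11) cum 516
⇒ y* = 9

(10, 9)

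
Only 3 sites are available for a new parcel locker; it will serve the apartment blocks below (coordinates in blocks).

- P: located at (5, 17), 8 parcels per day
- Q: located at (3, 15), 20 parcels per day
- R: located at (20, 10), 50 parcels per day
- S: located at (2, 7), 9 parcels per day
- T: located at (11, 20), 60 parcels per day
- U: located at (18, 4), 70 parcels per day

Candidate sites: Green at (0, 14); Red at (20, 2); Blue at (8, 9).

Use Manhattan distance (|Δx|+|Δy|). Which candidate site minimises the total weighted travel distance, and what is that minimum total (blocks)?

Total weighted distance at each candidate:
  Green (0, 14): total = 4405
  Red (20, 2): total = 3347
  Blue (8, 9): total = 2920
Minimum is at Blue with total 2920 blocks.

Blue, total 2920 blocks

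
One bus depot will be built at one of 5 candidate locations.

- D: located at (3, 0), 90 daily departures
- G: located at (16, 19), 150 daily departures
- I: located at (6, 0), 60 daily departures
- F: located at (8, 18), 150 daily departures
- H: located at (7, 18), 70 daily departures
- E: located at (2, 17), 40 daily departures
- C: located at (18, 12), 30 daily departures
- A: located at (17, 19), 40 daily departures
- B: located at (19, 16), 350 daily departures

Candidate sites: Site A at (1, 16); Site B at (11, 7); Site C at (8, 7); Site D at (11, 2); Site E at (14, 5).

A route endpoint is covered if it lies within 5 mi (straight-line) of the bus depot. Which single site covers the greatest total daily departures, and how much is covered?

Site A, covering 40

Coverage radius r = 5 mi; a point is covered iff (Δx)²+(Δy)² ≤ 5² = 25.
  Site A (1, 16): covers {E} → 40
  Site B (11, 7): covers {none} → 0
  Site C (8, 7): covers {none} → 0
  Site D (11, 2): covers {none} → 0
  Site E (14, 5): covers {none} → 0
Maximum coverage at Site A: 40 daily departures.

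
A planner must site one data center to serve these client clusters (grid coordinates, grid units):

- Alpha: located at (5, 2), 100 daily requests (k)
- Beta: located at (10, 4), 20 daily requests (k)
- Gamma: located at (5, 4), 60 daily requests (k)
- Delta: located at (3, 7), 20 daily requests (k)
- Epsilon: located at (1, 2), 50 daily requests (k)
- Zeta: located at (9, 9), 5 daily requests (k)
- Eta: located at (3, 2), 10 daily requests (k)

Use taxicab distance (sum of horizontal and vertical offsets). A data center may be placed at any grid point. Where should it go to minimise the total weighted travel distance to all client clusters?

Manhattan distance separates: Σwᵢ(|x−xᵢ|+|y−yᵢ|) = Σwᵢ|x−xᵢ| + Σwᵢ|y−yᵢ|, so x and y are optimised independently as 1-D weighted medians.
Total weight W = 265; half = 132.5.
x-coordinate, sorted with cumulative weight:
  x=1 (Epsilon, w=50) cum 50
  x=3 (Delta, w=20) cum 70
  x=3 (Eta, w=10) cum 80
  x=5 (Alpha, w=100) cum 180  ← median
  x=5 (Gamma, w=60) cum 240
  x=9 (Zeta, w=5) cum 245
  x=10 (Beta, w=20) cum 265
⇒ x* = 5
y-coordinate, sorted with cumulative weight:
  y=2 (Alpha, w=100) cum 100
  y=2 (Epsilon, w=50) cum 150  ← median
  y=2 (Eta, w=10) cum 160
  y=4 (Beta, w=20) cum 180
  y=4 (Gamma, w=60) cum 240
  y=7 (Delta, w=20) cum 260
  y=9 (Zeta, w=5) cum 265
⇒ y* = 2

(5, 2)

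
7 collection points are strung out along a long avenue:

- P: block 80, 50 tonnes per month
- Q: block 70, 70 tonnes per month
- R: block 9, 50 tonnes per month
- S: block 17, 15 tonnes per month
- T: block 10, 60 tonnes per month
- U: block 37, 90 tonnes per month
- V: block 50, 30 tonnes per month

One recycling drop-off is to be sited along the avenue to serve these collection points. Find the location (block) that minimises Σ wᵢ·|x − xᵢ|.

For a sum of weighted absolute distances on a line, the optimum is the weighted median (not the mean). Total weight W = 365; half-weight = 182.5.
Sort by position and accumulate weight:
  block 9 (R, w=50) → cum 50
  block 10 (T, w=60) → cum 110
  block 17 (S, w=15) → cum 125
  block 37 (U, w=90) → cum 215  ≥ 182.5 → median here
  block 50 (V, w=30) → cum 245
  block 70 (Q, w=70) → cum 315
  block 80 (P, w=50) → cum 365
Optimal location: block 37.

x = 37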